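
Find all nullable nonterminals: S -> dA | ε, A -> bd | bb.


A nonterminal is nullable iff some alternative derives ε (directly, or every symbol in it is nullable)
Nullable: {S}


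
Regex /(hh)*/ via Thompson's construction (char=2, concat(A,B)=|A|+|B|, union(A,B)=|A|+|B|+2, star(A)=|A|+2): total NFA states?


Syntax tree has 2 char leaf(s), 0 union(s), 1 star(s)
chars contribute 2×2 = 4; each union adds +2; each star adds +2
Total: 4 + 0 + 2 = 6 states


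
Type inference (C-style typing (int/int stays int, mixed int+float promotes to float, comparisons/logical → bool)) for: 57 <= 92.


Operand types: int <= int
Rule: comparison yields bool
Result type: bool


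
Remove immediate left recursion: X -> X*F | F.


Left-recursive alternatives: X*F; non-recursive: F
Introduce X': X -> FX', X' -> *FX' | ε


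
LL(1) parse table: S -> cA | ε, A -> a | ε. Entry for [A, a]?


For [A, a]: 'a' ∈ FIRST(a)
Entry: A -> a


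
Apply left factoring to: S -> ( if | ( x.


Common prefix: '('
Factored: S -> ( S', S' -> if | x


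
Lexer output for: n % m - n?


Scan left to right, longest-match per lexeme
Tokens: ID(n), OP(%), ID(m), OP(-), ID(n)


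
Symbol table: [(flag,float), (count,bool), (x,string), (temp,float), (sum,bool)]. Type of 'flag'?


Lookup 'flag' → type float


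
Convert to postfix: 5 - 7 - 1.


Left to right (same or higher precedence on left)
Postfix: 5 7 - 1 -


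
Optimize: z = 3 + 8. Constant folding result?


3 + 8 = 11 at compile time
Optimized: z = 11


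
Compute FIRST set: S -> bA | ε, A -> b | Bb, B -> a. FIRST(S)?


Per alternative of S: FIRST(bA) = {b}; FIRST(ε) = {ε}
FIRST(S) = {b, ε}


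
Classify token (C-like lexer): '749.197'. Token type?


Pattern: digits with a decimal point
Type: FLOAT_LITERAL


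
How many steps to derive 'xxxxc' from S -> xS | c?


Derivation: S => xS => xxS => xxxS => xxxxS => xxxxc
Steps: 5


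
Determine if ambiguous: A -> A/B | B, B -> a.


precedence layered via separate nonterminal B: deterministic
Unambiguous


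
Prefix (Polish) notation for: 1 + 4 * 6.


'*' binds tighter: tree is (+ 1 (* 4 6))
Prefix: + 1 * 4 6


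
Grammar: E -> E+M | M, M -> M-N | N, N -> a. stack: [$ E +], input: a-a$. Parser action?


no handle ('E+' is not any RHS); shift 'a'
Action: shift


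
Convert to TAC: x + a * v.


Break into single-operator statements:
t1 = a * v
t2 = x + t1


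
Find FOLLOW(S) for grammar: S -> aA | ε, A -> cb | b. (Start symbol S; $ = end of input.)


$ ∈ FOLLOW(S). For each A -> αBβ: add FIRST(β)\{ε} to FOLLOW(B); if β nullable, add FOLLOW(A).
FOLLOW(S) = {$}


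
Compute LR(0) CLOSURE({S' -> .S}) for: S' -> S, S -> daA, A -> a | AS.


Start: S' -> .S
For each item with dot before a nonterminal B, add B -> .γ for every B-production
Closure: [S' -> .S, S -> .daA]


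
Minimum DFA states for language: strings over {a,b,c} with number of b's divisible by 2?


Track (count of b) mod 2: states 0..1, accept at 0
Minimal DFA: 2 states


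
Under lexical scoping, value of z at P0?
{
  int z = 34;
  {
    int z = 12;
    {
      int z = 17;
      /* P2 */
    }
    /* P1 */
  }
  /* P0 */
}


z declared in the same block as P0
z = 34


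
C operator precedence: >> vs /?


'/' is multiplicative (level 10); '>>' is shift (level 8)
Higher level binds tighter
'/' has higher precedence than '>>'


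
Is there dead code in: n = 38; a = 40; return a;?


n is assigned but never read
Dead: 'n = 38'


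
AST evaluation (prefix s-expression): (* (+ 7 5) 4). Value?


Evaluate inner: (+ 7 5) = 12
Evaluate root: (* 12 4) = 48
Result: 48


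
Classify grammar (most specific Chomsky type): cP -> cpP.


LHS has context (more than one symbol) and |LHS| ≤ |RHS|
Classification: Type 1 (Context-Sensitive)


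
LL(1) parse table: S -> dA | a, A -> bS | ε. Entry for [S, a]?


For [S, a]: 'a' ∈ FIRST(a)
Entry: S -> a


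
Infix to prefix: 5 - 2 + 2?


left-to-right (same/higher precedence on left): tree is (+ (- 5 2) 2)
Prefix: + - 5 2 2


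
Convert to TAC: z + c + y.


Break into single-operator statements:
t1 = z + c
t2 = t1 + y


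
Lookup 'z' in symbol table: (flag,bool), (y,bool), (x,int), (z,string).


Lookup 'z' → type string


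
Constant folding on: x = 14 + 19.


14 + 19 = 33 at compile time
Optimized: x = 33


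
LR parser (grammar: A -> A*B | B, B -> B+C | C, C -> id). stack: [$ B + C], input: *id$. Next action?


handle 'B+C' on top
Action: reduce (B -> B+C)


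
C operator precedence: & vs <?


'<' is relational (level 7); '&' is bitwise AND (level 5)
Higher level binds tighter
'<' has higher precedence than '&'


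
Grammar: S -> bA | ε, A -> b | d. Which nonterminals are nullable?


A nonterminal is nullable iff some alternative derives ε (directly, or every symbol in it is nullable)
Nullable: {S}


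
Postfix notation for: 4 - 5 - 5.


Left to right (same or higher precedence on left)
Postfix: 4 5 - 5 -


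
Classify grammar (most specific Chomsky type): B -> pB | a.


Right-linear: every RHS is a terminal or a terminal followed by one nonterminal
Classification: Type 3 (Regular)


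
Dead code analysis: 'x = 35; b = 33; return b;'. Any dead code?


x is assigned but never read
Dead: 'x = 35'


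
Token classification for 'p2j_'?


Pattern: letter/underscore followed by alphanumerics, not a keyword
Type: IDENTIFIER


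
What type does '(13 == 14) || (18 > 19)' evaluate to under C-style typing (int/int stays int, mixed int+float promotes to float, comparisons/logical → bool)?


Operand types: bool || bool
Rule: logical operators take bool operands and yield bool
Result type: bool


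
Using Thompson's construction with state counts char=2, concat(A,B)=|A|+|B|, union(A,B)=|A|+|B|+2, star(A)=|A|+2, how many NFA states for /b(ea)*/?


Syntax tree has 3 char leaf(s), 0 union(s), 1 star(s)
chars contribute 3×2 = 6; each union adds +2; each star adds +2
Total: 6 + 0 + 2 = 8 states


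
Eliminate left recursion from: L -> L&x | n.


Left-recursive alternatives: L&x; non-recursive: n
Introduce L': L -> nL', L' -> &xL' | ε


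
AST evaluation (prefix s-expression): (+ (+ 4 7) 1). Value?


Evaluate inner: (+ 4 7) = 11
Evaluate root: (+ 11 1) = 12
Result: 12


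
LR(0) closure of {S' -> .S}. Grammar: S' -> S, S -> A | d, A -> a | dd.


Start: S' -> .S
For each item with dot before a nonterminal B, add B -> .γ for every B-production
Closure: [S' -> .S, S -> .A, S -> .d, A -> .a, A -> .dd]


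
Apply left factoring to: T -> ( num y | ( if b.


Common prefix: '('
Factored: T -> ( T', T' -> num y | if b


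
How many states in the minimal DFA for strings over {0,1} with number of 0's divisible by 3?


Track (count of 0) mod 3: states 0..2, accept at 0
Minimal DFA: 3 states


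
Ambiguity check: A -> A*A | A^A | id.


'id*id^id' has two parse trees (no precedence encoded between * and ^)
Ambiguous


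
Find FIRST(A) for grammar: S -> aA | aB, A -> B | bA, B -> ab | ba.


Per alternative of A: FIRST(B) = {a, b}; FIRST(bA) = {b}
FIRST(A) = {a, b}


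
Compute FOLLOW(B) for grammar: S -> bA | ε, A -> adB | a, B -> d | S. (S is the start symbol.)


$ ∈ FOLLOW(S). For each A -> αBβ: add FIRST(β)\{ε} to FOLLOW(B); if β nullable, add FOLLOW(A).
FOLLOW(B) = {$}


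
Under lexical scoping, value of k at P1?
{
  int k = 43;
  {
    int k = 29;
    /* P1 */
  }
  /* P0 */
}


k declared in the same block as P1
k = 29


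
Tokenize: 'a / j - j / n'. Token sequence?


Scan left to right, longest-match per lexeme
Tokens: ID(a), OP(/), ID(j), OP(-), ID(j), OP(/), ID(n)


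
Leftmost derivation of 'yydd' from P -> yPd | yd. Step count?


Derivation: P => yPd => yydd
Steps: 2


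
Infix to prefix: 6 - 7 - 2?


left-to-right (same/higher precedence on left): tree is (- (- 6 7) 2)
Prefix: - - 6 7 2


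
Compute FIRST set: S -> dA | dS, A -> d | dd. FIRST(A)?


Per alternative of A: FIRST(d) = {d}; FIRST(dd) = {d}
FIRST(A) = {d}


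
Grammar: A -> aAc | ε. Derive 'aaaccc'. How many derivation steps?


Derivation: A => aAc => aaAcc => aaaAccc => aaaccc
Steps: 4


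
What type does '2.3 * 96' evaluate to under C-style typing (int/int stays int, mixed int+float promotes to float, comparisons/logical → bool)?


Operand types: float * int
Rule: mixed int/float promotes to float; int/int stays int
Result type: float


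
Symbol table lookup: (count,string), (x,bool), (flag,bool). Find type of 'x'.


Lookup 'x' → type bool


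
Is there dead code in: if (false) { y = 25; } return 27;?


condition is constant false, so the whole block is unreachable
Dead: 'if (false) { y = 25; }'


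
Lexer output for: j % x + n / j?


Scan left to right, longest-match per lexeme
Tokens: ID(j), OP(%), ID(x), OP(+), ID(n), OP(/), ID(j)


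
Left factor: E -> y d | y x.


Common prefix: 'y'
Factored: E -> y E', E' -> d | x


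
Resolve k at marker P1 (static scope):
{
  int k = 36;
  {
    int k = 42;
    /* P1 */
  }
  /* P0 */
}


k declared in the same block as P1
k = 42


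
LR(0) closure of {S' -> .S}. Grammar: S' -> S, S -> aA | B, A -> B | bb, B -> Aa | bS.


Start: S' -> .S
For each item with dot before a nonterminal B, add B -> .γ for every B-production
Closure: [S' -> .S, S -> .aA, S -> .B, B -> .Aa, B -> .bS, A -> .B, A -> .bb]


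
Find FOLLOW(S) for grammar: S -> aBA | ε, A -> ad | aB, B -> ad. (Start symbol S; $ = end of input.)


$ ∈ FOLLOW(S). For each A -> αBβ: add FIRST(β)\{ε} to FOLLOW(B); if β nullable, add FOLLOW(A).
FOLLOW(S) = {$}


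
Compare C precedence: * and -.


'*' is multiplicative (level 10); '-' is additive (level 9)
Higher level binds tighter
'*' has higher precedence than '-'


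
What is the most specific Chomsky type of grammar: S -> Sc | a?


Left-linear: every RHS is a terminal or one nonterminal followed by a terminal
Classification: Type 3 (Regular)


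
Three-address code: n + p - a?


Break into single-operator statements:
t1 = n + p
t2 = t1 - a


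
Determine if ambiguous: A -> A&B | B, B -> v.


precedence layered via separate nonterminal B: deterministic
Unambiguous


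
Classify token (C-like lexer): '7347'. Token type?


Pattern: digits only
Type: INTEGER_LITERAL


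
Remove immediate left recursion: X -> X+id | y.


Left-recursive alternatives: X+id; non-recursive: y
Introduce X': X -> yX', X' -> +idX' | ε


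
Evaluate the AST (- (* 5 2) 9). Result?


Evaluate inner: (* 5 2) = 10
Evaluate root: (- 10 9) = 1
Result: 1


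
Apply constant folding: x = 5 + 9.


5 + 9 = 14 at compile time
Optimized: x = 14


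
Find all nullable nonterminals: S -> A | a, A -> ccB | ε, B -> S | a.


A nonterminal is nullable iff some alternative derives ε (directly, or every symbol in it is nullable)
Nullable: {A, B, S}


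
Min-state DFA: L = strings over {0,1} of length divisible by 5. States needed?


Track length mod 5: states 0..4, accept at 0
Minimal DFA: 5 states


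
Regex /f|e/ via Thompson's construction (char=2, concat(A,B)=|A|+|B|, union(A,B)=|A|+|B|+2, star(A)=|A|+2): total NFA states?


Syntax tree has 2 char leaf(s), 1 union(s), 0 star(s)
chars contribute 2×2 = 4; each union adds +2; each star adds +2
Total: 4 + 2 + 0 = 6 states


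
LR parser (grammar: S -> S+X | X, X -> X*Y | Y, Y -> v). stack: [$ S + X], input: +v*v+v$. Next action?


handle 'S+X' on top; lookahead ∈ FOLLOW(S) = {+, $}
Action: reduce (S -> S+X)


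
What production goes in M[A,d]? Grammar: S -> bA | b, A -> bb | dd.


For [A, d]: 'd' ∈ FIRST(dd)
Entry: A -> dd


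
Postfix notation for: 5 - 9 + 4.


Left to right (same or higher precedence on left)
Postfix: 5 9 - 4 +


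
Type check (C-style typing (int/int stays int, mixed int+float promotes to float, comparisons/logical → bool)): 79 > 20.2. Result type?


Operand types: int > float
Rule: comparison yields bool
Result type: bool


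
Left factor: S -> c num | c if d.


Common prefix: 'c'
Factored: S -> c S', S' -> num | if d


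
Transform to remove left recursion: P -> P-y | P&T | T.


Left-recursive alternatives: P-y, P&T; non-recursive: T
Introduce P': P -> TP', P' -> -yP' | &TP' | ε


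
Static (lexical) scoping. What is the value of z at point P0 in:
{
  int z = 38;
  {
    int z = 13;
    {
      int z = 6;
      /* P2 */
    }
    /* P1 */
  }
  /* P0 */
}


z declared in the same block as P0
z = 38


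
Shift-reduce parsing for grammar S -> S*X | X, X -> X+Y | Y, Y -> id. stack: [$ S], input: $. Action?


start symbol S on stack, input exhausted
Action: accept


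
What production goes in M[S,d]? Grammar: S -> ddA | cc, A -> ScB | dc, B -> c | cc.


For [S, d]: 'd' ∈ FIRST(ddA)
Entry: S -> ddA


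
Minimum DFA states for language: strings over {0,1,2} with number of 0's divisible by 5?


Track (count of 0) mod 5: states 0..4, accept at 0
Minimal DFA: 5 states


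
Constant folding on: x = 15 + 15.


15 + 15 = 30 at compile time
Optimized: x = 30


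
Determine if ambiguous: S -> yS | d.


right-linear, alternatives start with distinct terminals 'y' vs 'd': unique leftmost derivation
Unambiguous


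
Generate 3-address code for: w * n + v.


Break into single-operator statements:
t1 = w * n
t2 = t1 + v


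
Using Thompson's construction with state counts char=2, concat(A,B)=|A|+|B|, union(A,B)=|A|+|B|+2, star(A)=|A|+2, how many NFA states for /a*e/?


Syntax tree has 2 char leaf(s), 0 union(s), 1 star(s)
chars contribute 2×2 = 4; each union adds +2; each star adds +2
Total: 4 + 0 + 2 = 6 states


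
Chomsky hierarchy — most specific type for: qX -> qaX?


LHS has context (more than one symbol) and |LHS| ≤ |RHS|
Classification: Type 1 (Context-Sensitive)


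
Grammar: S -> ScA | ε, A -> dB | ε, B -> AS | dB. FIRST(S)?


Per alternative of S: FIRST(ScA) = {c}; FIRST(ε) = {ε}
FIRST(S) = {c, ε}


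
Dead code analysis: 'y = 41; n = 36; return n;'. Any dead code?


y is assigned but never read
Dead: 'y = 41'


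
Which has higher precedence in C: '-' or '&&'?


'-' is additive (level 9); '&&' is logical AND (level 2)
Higher level binds tighter
'-' has higher precedence than '&&'


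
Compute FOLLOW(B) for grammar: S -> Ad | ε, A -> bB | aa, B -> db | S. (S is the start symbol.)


$ ∈ FOLLOW(S). For each A -> αBβ: add FIRST(β)\{ε} to FOLLOW(B); if β nullable, add FOLLOW(A).
FOLLOW(B) = {d}


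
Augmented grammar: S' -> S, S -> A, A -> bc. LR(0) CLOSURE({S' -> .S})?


Start: S' -> .S
For each item with dot before a nonterminal B, add B -> .γ for every B-production
Closure: [S' -> .S, S -> .A, A -> .bc]


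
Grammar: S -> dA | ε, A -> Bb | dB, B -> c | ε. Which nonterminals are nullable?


A nonterminal is nullable iff some alternative derives ε (directly, or every symbol in it is nullable)
Nullable: {B, S}


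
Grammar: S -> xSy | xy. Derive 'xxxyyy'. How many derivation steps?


Derivation: S => xSy => xxSyy => xxxyyy
Steps: 3


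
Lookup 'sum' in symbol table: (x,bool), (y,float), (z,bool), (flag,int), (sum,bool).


Lookup 'sum' → type bool


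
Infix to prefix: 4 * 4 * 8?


left-to-right (same/higher precedence on left): tree is (* (* 4 4) 8)
Prefix: * * 4 4 8


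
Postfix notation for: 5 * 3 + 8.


Left to right (same or higher precedence on left)
Postfix: 5 3 * 8 +


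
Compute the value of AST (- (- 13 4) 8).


Evaluate inner: (- 13 4) = 9
Evaluate root: (- 9 8) = 1
Result: 1


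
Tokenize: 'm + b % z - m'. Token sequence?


Scan left to right, longest-match per lexeme
Tokens: ID(m), OP(+), ID(b), OP(%), ID(z), OP(-), ID(m)


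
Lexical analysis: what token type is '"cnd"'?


Pattern: double-quoted sequence
Type: STRING_LITERAL


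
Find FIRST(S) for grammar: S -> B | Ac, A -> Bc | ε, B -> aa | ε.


Per alternative of S: FIRST(B) = {a, ε}; FIRST(Ac) = {a, c}
FIRST(S) = {a, c, ε}


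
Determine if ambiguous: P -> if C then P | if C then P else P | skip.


dangling else: 'if C then if C then skip else skip' parses two ways
Ambiguous


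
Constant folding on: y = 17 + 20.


17 + 20 = 37 at compile time
Optimized: y = 37


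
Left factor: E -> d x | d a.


Common prefix: 'd'
Factored: E -> d E', E' -> x | a


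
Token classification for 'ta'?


Pattern: letter/underscore followed by alphanumerics, not a keyword
Type: IDENTIFIER


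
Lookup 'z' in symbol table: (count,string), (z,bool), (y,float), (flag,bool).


Lookup 'z' → type bool


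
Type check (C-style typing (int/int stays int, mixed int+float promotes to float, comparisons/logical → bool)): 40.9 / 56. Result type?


Operand types: float / int
Rule: mixed int/float promotes to float; int/int stays int
Result type: float


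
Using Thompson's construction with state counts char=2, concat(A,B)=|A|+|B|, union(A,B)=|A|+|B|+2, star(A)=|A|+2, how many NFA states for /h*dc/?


Syntax tree has 3 char leaf(s), 0 union(s), 1 star(s)
chars contribute 3×2 = 6; each union adds +2; each star adds +2
Total: 6 + 0 + 2 = 8 states


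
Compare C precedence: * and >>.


'*' is multiplicative (level 10); '>>' is shift (level 8)
Higher level binds tighter
'*' has higher precedence than '>>'


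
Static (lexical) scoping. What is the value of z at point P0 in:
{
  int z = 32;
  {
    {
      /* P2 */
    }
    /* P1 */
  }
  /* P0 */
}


z declared in the same block as P0
z = 32


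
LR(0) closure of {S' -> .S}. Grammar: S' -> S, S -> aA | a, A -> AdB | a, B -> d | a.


Start: S' -> .S
For each item with dot before a nonterminal B, add B -> .γ for every B-production
Closure: [S' -> .S, S -> .aA, S -> .a]


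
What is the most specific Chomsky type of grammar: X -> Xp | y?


Left-linear: every RHS is a terminal or one nonterminal followed by a terminal
Classification: Type 3 (Regular)


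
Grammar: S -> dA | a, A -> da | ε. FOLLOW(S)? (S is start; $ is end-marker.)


$ ∈ FOLLOW(S). For each A -> αBβ: add FIRST(β)\{ε} to FOLLOW(B); if β nullable, add FOLLOW(A).
FOLLOW(S) = {$}


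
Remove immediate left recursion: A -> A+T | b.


Left-recursive alternatives: A+T; non-recursive: b
Introduce A': A -> bA', A' -> +TA' | ε


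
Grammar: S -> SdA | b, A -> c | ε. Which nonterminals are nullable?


A nonterminal is nullable iff some alternative derives ε (directly, or every symbol in it is nullable)
Nullable: {A}


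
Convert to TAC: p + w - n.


Break into single-operator statements:
t1 = p + w
t2 = t1 - n


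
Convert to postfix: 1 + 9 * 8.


* has higher precedence, evaluate 9*8 first
Postfix: 1 9 8 * +


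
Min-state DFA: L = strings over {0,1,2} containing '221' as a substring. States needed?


KMP-style automaton: 3 progress states + 1 absorbing accept = 4
Minimal DFA: 4 states


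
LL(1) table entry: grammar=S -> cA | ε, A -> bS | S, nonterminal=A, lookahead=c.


For [A, c]: 'c' ∈ FIRST(S)
Entry: A -> S


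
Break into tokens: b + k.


Scan left to right, longest-match per lexeme
Tokens: ID(b), OP(+), ID(k)


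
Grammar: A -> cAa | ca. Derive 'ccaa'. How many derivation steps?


Derivation: A => cAa => ccaa
Steps: 2


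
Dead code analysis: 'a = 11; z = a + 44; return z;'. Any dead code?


a is read by z's definition; z is returned
No dead code


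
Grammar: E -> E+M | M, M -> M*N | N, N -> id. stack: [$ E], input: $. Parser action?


start symbol E on stack, input exhausted
Action: accept


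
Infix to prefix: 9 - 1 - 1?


left-to-right (same/higher precedence on left): tree is (- (- 9 1) 1)
Prefix: - - 9 1 1


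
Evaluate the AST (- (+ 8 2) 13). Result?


Evaluate inner: (+ 8 2) = 10
Evaluate root: (- 10 13) = -3
Result: -3


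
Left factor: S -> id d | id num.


Common prefix: 'id'
Factored: S -> id S', S' -> d | num


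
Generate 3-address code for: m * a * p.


Break into single-operator statements:
t1 = m * a
t2 = t1 * p


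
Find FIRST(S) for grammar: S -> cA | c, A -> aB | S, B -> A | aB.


Per alternative of S: FIRST(cA) = {c}; FIRST(c) = {c}
FIRST(S) = {c}


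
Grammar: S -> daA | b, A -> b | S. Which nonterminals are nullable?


A nonterminal is nullable iff some alternative derives ε (directly, or every symbol in it is nullable)
Nullable: {}


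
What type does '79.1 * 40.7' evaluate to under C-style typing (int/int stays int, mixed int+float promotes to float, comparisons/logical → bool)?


Operand types: float * float
Rule: mixed int/float promotes to float; int/int stays int
Result type: float


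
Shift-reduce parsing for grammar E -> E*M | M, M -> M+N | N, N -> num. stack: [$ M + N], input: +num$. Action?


handle 'M+N' on top
Action: reduce (M -> M+N)


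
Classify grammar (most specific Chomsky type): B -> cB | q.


Right-linear: every RHS is a terminal or a terminal followed by one nonterminal
Classification: Type 3 (Regular)


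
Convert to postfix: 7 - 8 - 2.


Left to right (same or higher precedence on left)
Postfix: 7 8 - 2 -


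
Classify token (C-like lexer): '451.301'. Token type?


Pattern: digits with a decimal point
Type: FLOAT_LITERAL


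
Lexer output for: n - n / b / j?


Scan left to right, longest-match per lexeme
Tokens: ID(n), OP(-), ID(n), OP(/), ID(b), OP(/), ID(j)


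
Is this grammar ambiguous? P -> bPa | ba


balanced b^n…a^n: each string has a unique parse
Unambiguous


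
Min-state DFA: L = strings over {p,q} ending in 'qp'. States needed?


Track the longest suffix of input matching a prefix of 'qp': 3 classes (prefixes of length 0..2)
Minimal DFA: 3 states


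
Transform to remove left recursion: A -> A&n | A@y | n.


Left-recursive alternatives: A&n, A@y; non-recursive: n
Introduce A': A -> nA', A' -> &nA' | @yA' | ε


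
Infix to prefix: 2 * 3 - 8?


left-to-right (same/higher precedence on left): tree is (- (* 2 3) 8)
Prefix: - * 2 3 8


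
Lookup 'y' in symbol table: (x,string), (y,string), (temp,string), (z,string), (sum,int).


Lookup 'y' → type string


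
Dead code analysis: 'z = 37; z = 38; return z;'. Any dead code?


first assignment to z is overwritten before any read
Dead: 'z = 37'


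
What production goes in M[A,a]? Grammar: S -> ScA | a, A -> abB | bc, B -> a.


For [A, a]: 'a' ∈ FIRST(abB)
Entry: A -> abB


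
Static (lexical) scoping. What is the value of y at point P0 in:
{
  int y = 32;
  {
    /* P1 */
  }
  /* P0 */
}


y declared in the same block as P0
y = 32


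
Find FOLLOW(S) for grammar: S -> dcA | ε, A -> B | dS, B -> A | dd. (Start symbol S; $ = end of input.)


$ ∈ FOLLOW(S). For each A -> αBβ: add FIRST(β)\{ε} to FOLLOW(B); if β nullable, add FOLLOW(A).
FOLLOW(S) = {$}


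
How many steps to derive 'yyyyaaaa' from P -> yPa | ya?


Derivation: P => yPa => yyPaa => yyyPaaa => yyyyaaaa
Steps: 4


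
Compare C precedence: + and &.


'+' is additive (level 9); '&' is bitwise AND (level 5)
Higher level binds tighter
'+' has higher precedence than '&'


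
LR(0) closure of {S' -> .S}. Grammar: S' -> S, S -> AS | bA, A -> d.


Start: S' -> .S
For each item with dot before a nonterminal B, add B -> .γ for every B-production
Closure: [S' -> .S, S -> .AS, S -> .bA, A -> .d]


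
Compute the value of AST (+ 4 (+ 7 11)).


Evaluate inner: (+ 7 11) = 18
Evaluate root: (+ 4 18) = 22
Result: 22


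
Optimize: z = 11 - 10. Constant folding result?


11 - 10 = 1 at compile time
Optimized: z = 1


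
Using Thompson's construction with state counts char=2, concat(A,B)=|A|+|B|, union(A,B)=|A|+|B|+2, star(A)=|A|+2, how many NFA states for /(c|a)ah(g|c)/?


Syntax tree has 6 char leaf(s), 2 union(s), 0 star(s)
chars contribute 6×2 = 12; each union adds +2; each star adds +2
Total: 12 + 4 + 0 = 16 states


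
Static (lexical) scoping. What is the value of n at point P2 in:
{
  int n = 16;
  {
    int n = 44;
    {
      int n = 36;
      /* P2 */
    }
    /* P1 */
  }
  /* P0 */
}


n declared in the same block as P2
n = 36


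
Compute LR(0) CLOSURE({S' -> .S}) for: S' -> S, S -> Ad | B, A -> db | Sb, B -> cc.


Start: S' -> .S
For each item with dot before a nonterminal B, add B -> .γ for every B-production
Closure: [S' -> .S, S -> .Ad, S -> .B, A -> .db, A -> .Sb, B -> .cc]


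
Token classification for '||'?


Pattern: operator symbol
Type: OPERATOR


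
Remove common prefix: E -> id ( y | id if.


Common prefix: 'id'
Factored: E -> id E', E' -> ( y | if


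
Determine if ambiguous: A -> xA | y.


right-linear, alternatives start with distinct terminals 'x' vs 'y': unique leftmost derivation
Unambiguous


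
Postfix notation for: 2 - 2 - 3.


Left to right (same or higher precedence on left)
Postfix: 2 2 - 3 -


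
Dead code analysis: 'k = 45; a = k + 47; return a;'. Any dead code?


k is read by a's definition; a is returned
No dead code


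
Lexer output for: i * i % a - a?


Scan left to right, longest-match per lexeme
Tokens: ID(i), OP(*), ID(i), OP(%), ID(a), OP(-), ID(a)


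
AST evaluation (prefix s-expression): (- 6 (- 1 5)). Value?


Evaluate inner: (- 1 5) = -4
Evaluate root: (- 6 -4) = 10
Result: 10


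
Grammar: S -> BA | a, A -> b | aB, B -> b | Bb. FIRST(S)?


Per alternative of S: FIRST(BA) = {b}; FIRST(a) = {a}
FIRST(S) = {a, b}


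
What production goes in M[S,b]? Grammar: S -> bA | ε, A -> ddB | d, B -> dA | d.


For [S, b]: 'b' ∈ FIRST(bA)
Entry: S -> bA


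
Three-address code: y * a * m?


Break into single-operator statements:
t1 = y * a
t2 = t1 * m


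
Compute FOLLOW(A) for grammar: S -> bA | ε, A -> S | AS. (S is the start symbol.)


$ ∈ FOLLOW(S). For each A -> αBβ: add FIRST(β)\{ε} to FOLLOW(B); if β nullable, add FOLLOW(A).
FOLLOW(A) = {$, b}


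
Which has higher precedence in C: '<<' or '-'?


'-' is additive (level 9); '<<' is shift (level 8)
Higher level binds tighter
'-' has higher precedence than '<<'


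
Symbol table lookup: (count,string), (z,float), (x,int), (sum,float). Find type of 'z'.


Lookup 'z' → type float


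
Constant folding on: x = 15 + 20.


15 + 20 = 35 at compile time
Optimized: x = 35


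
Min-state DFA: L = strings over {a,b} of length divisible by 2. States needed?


Track length mod 2: states 0..1, accept at 0
Minimal DFA: 2 states


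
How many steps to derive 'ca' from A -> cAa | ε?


Derivation: A => cAa => ca
Steps: 2


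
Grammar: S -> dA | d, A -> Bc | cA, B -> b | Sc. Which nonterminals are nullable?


A nonterminal is nullable iff some alternative derives ε (directly, or every symbol in it is nullable)
Nullable: {}


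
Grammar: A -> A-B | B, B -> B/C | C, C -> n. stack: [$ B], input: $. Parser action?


lookahead ∉ {/} so B won't extend; reduce A -> B
Action: reduce (A -> B)


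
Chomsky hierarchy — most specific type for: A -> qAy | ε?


Single nonterminal LHS, but q^n y^n is not regular
Classification: Type 2 (Context-Free)


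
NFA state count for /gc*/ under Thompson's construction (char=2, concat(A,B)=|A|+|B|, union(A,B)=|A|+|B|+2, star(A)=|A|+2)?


Syntax tree has 2 char leaf(s), 0 union(s), 1 star(s)
chars contribute 2×2 = 4; each union adds +2; each star adds +2
Total: 4 + 0 + 2 = 6 states


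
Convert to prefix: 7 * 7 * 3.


left-to-right (same/higher precedence on left): tree is (* (* 7 7) 3)
Prefix: * * 7 7 3


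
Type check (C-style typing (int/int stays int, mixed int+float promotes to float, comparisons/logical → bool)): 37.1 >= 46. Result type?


Operand types: float >= int
Rule: comparison yields bool
Result type: bool


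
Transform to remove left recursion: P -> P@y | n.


Left-recursive alternatives: P@y; non-recursive: n
Introduce P': P -> nP', P' -> @yP' | ε


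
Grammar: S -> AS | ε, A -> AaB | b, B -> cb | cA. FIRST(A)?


Per alternative of A: FIRST(AaB) = {b}; FIRST(b) = {b}
FIRST(A) = {b}


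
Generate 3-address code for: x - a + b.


Break into single-operator statements:
t1 = x - a
t2 = t1 + b


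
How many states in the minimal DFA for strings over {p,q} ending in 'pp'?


Track the longest suffix of input matching a prefix of 'pp': 3 classes (prefixes of length 0..2)
Minimal DFA: 3 states


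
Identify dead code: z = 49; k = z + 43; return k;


z is read by k's definition; k is returned
No dead code


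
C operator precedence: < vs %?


'%' is multiplicative (level 10); '<' is relational (level 7)
Higher level binds tighter
'%' has higher precedence than '<'


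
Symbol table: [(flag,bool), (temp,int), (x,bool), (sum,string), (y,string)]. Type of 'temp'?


Lookup 'temp' → type int


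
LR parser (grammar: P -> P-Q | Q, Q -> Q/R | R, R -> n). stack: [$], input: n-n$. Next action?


no handle on stack; shift 'n'
Action: shift


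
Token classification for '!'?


Pattern: operator symbol
Type: OPERATOR


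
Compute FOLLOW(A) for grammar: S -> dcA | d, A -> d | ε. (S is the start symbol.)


$ ∈ FOLLOW(S). For each A -> αBβ: add FIRST(β)\{ε} to FOLLOW(B); if β nullable, add FOLLOW(A).
FOLLOW(A) = {$}


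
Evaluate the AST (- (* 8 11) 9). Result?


Evaluate inner: (* 8 11) = 88
Evaluate root: (- 88 9) = 79
Result: 79


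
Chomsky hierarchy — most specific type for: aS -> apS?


LHS has context (more than one symbol) and |LHS| ≤ |RHS|
Classification: Type 1 (Context-Sensitive)


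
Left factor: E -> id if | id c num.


Common prefix: 'id'
Factored: E -> id E', E' -> if | c num


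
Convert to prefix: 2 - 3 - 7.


left-to-right (same/higher precedence on left): tree is (- (- 2 3) 7)
Prefix: - - 2 3 7


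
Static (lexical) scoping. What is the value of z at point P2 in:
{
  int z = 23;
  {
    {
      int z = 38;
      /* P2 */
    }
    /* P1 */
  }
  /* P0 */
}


z declared in the same block as P2
z = 38


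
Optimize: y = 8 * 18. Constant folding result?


8 * 18 = 144 at compile time
Optimized: y = 144


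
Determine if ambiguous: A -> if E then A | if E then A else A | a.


dangling else: 'if E then if E then a else a' parses two ways
Ambiguous


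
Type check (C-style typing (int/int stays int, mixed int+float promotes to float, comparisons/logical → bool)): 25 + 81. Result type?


Operand types: int + int
Rule: mixed int/float promotes to float; int/int stays int
Result type: int


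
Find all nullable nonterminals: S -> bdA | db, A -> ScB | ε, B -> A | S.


A nonterminal is nullable iff some alternative derives ε (directly, or every symbol in it is nullable)
Nullable: {A, B}


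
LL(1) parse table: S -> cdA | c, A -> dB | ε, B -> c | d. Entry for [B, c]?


For [B, c]: 'c' ∈ FIRST(c)
Entry: B -> c


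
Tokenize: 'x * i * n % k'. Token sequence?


Scan left to right, longest-match per lexeme
Tokens: ID(x), OP(*), ID(i), OP(*), ID(n), OP(%), ID(k)


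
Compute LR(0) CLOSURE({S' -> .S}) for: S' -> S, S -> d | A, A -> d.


Start: S' -> .S
For each item with dot before a nonterminal B, add B -> .γ for every B-production
Closure: [S' -> .S, S -> .d, S -> .A, A -> .d]


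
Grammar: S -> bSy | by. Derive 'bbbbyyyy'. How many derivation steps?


Derivation: S => bSy => bbSyy => bbbSyyy => bbbbyyyy
Steps: 4


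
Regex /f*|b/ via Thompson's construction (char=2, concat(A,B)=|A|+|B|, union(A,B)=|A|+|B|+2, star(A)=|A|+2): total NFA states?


Syntax tree has 2 char leaf(s), 1 union(s), 1 star(s)
chars contribute 2×2 = 4; each union adds +2; each star adds +2
Total: 4 + 2 + 2 = 8 states


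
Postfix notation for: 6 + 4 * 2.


* has higher precedence, evaluate 4*2 first
Postfix: 6 4 2 * +


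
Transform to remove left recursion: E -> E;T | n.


Left-recursive alternatives: E;T; non-recursive: n
Introduce E': E -> nE', E' -> ;TE' | ε


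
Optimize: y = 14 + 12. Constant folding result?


14 + 12 = 26 at compile time
Optimized: y = 26


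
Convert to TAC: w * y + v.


Break into single-operator statements:
t1 = w * y
t2 = t1 + v


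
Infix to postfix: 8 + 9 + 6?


Left to right (same or higher precedence on left)
Postfix: 8 9 + 6 +


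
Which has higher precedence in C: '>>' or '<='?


'>>' is shift (level 8); '<=' is relational (level 7)
Higher level binds tighter
'>>' has higher precedence than '<='


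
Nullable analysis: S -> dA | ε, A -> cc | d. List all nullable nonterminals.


A nonterminal is nullable iff some alternative derives ε (directly, or every symbol in it is nullable)
Nullable: {S}


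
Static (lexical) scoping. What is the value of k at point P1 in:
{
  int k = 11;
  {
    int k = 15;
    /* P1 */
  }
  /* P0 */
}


k declared in the same block as P1
k = 15


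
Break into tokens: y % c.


Scan left to right, longest-match per lexeme
Tokens: ID(y), OP(%), ID(c)


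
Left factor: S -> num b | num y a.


Common prefix: 'num'
Factored: S -> num S', S' -> b | y a


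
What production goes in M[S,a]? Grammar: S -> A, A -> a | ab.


For [S, a]: 'a' ∈ FIRST(A)
Entry: S -> A


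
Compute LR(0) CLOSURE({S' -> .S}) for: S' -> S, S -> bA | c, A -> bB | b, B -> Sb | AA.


Start: S' -> .S
For each item with dot before a nonterminal B, add B -> .γ for every B-production
Closure: [S' -> .S, S -> .bA, S -> .c]


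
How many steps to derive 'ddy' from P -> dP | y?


Derivation: P => dP => ddP => ddy
Steps: 3


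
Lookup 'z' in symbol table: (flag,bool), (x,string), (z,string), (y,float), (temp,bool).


Lookup 'z' → type string


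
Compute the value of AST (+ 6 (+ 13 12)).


Evaluate inner: (+ 13 12) = 25
Evaluate root: (+ 6 25) = 31
Result: 31


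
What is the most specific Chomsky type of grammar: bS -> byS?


LHS has context (more than one symbol) and |LHS| ≤ |RHS|
Classification: Type 1 (Context-Sensitive)


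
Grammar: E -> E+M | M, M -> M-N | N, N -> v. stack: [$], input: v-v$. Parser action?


no handle on stack; shift 'v'
Action: shift


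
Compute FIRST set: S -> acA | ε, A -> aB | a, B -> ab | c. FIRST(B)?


Per alternative of B: FIRST(ab) = {a}; FIRST(c) = {c}
FIRST(B) = {a, c}


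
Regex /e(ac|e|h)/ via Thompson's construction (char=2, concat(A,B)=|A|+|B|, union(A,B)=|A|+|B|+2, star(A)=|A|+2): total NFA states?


Syntax tree has 5 char leaf(s), 2 union(s), 0 star(s)
chars contribute 5×2 = 10; each union adds +2; each star adds +2
Total: 10 + 4 + 0 = 14 states


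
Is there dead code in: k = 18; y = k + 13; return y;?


k is read by y's definition; y is returned
No dead code


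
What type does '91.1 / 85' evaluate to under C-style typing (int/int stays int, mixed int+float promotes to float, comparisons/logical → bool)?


Operand types: float / int
Rule: mixed int/float promotes to float; int/int stays int
Result type: float


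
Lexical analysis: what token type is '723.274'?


Pattern: digits with a decimal point
Type: FLOAT_LITERAL


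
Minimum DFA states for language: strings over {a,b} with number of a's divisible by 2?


Track (count of a) mod 2: states 0..1, accept at 0
Minimal DFA: 2 states


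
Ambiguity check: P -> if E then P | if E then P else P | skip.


dangling else: 'if E then if E then skip else skip' parses two ways
Ambiguous


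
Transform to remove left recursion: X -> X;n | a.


Left-recursive alternatives: X;n; non-recursive: a
Introduce X': X -> aX', X' -> ;nX' | ε


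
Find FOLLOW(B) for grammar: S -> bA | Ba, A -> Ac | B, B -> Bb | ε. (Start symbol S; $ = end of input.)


$ ∈ FOLLOW(S). For each A -> αBβ: add FIRST(β)\{ε} to FOLLOW(B); if β nullable, add FOLLOW(A).
FOLLOW(B) = {$, a, b, c}


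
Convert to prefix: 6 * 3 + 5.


left-to-right (same/higher precedence on left): tree is (+ (* 6 3) 5)
Prefix: + * 6 3 5


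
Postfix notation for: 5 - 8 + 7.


Left to right (same or higher precedence on left)
Postfix: 5 8 - 7 +


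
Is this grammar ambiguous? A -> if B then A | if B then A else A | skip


dangling else: 'if B then if B then skip else skip' parses two ways
Ambiguous


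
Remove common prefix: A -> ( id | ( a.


Common prefix: '('
Factored: A -> ( A', A' -> id | a


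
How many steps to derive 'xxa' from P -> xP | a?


Derivation: P => xP => xxP => xxa
Steps: 3


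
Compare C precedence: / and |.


'/' is multiplicative (level 10); '|' is bitwise OR (level 3)
Higher level binds tighter
'/' has higher precedence than '|'


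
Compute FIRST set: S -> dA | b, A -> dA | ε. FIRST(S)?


Per alternative of S: FIRST(dA) = {d}; FIRST(b) = {b}
FIRST(S) = {b, d}


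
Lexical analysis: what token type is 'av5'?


Pattern: letter/underscore followed by alphanumerics, not a keyword
Type: IDENTIFIER


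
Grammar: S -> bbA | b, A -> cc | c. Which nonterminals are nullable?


A nonterminal is nullable iff some alternative derives ε (directly, or every symbol in it is nullable)
Nullable: {}


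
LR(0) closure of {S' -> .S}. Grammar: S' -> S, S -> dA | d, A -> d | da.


Start: S' -> .S
For each item with dot before a nonterminal B, add B -> .γ for every B-production
Closure: [S' -> .S, S -> .dA, S -> .d]


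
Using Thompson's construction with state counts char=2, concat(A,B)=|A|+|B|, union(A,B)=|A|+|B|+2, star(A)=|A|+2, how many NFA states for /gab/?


Syntax tree has 3 char leaf(s), 0 union(s), 0 star(s)
chars contribute 3×2 = 6; each union adds +2; each star adds +2
Total: 6 + 0 + 0 = 6 states


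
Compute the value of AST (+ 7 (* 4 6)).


Evaluate inner: (* 4 6) = 24
Evaluate root: (+ 7 24) = 31
Result: 31


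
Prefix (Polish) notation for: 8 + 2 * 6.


'*' binds tighter: tree is (+ 8 (* 2 6))
Prefix: + 8 * 2 6


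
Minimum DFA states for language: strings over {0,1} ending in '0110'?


Track the longest suffix of input matching a prefix of '0110': 5 classes (prefixes of length 0..4)
Minimal DFA: 5 states


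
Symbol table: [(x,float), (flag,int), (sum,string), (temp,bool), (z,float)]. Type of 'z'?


Lookup 'z' → type float


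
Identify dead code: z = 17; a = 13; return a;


z is assigned but never read
Dead: 'z = 17'


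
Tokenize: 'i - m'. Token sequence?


Scan left to right, longest-match per lexeme
Tokens: ID(i), OP(-), ID(m)


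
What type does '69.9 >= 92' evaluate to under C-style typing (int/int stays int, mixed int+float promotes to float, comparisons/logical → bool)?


Operand types: float >= int
Rule: comparison yields bool
Result type: bool


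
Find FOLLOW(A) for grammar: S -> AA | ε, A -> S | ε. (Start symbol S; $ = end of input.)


$ ∈ FOLLOW(S). For each A -> αBβ: add FIRST(β)\{ε} to FOLLOW(B); if β nullable, add FOLLOW(A).
FOLLOW(A) = {$}


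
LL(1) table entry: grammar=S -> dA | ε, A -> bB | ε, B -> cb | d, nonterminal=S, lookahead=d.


For [S, d]: 'd' ∈ FIRST(dA)
Entry: S -> dA


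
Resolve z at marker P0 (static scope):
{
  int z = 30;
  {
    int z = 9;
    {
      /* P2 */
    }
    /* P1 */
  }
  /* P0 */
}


z declared in the same block as P0
z = 30
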